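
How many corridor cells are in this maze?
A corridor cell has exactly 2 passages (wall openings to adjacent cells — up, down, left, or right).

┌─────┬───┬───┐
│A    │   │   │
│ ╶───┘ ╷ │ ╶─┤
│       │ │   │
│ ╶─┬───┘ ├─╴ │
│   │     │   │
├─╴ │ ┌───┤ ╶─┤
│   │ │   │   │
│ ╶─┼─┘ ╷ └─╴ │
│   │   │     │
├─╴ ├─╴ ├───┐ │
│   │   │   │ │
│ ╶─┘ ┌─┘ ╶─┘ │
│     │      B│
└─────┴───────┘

Counting cells with exactly 2 passages:
Total corridor cells: 39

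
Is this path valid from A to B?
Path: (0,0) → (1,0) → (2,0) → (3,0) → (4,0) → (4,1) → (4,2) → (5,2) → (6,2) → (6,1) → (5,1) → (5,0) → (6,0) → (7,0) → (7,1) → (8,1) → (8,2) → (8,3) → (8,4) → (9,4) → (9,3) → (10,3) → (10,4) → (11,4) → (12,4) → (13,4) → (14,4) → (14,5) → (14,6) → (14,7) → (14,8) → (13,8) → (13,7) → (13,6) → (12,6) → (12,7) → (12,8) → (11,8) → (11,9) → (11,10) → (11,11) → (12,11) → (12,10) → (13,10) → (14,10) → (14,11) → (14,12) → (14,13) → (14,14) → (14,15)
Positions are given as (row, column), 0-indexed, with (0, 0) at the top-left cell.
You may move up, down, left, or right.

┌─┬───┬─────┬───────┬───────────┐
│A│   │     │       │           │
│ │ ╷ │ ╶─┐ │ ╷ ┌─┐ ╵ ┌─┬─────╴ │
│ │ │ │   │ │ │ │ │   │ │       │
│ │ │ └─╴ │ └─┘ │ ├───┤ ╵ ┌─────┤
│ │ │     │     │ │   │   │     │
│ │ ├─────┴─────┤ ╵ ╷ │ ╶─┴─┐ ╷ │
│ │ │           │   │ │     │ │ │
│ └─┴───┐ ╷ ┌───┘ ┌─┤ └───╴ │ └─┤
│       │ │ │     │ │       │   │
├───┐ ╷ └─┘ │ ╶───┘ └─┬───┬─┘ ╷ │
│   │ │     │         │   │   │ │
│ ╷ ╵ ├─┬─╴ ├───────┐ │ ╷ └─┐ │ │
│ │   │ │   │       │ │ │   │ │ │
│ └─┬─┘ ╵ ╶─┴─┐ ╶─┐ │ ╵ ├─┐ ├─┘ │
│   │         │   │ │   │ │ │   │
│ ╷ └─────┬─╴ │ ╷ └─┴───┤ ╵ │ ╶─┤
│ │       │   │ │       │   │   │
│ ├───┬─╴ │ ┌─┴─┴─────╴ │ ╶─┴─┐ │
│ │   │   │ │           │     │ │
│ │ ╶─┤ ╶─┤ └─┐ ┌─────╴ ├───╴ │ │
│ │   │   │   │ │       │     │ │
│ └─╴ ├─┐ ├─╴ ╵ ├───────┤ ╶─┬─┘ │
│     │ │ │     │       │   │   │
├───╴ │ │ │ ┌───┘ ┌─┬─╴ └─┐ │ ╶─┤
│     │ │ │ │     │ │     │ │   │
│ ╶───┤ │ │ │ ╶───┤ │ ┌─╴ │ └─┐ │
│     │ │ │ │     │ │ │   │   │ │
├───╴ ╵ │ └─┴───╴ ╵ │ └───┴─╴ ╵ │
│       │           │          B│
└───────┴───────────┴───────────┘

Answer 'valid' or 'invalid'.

Checking path validity:
Result: All consecutive moves are passable.

valid

Correct solution:

┌─┬───┬─────┬───────┬───────────┐
│A│   │     │       │           │
│ │ ╷ │ ╶─┐ │ ╷ ┌─┐ ╵ ┌─┬─────╴ │
│↓│ │ │   │ │ │ │ │   │ │       │
│ │ │ └─╴ │ └─┘ │ ├───┤ ╵ ┌─────┤
│↓│ │     │     │ │   │   │     │
│ │ ├─────┴─────┤ ╵ ╷ │ ╶─┴─┐ ╷ │
│↓│ │           │   │ │     │ │ │
│ └─┴───┐ ╷ ┌───┘ ┌─┤ └───╴ │ └─┤
│↳ → ↓  │ │ │     │ │       │   │
├───┐ ╷ └─┘ │ ╶───┘ └─┬───┬─┘ ╷ │
│↓ ↰│↓│     │         │   │   │ │
│ ╷ ╵ ├─┬─╴ ├───────┐ │ ╷ └─┐ │ │
│↓│↑ ↲│ │   │       │ │ │   │ │ │
│ └─┬─┘ ╵ ╶─┴─┐ ╶─┐ │ ╵ ├─┐ ├─┘ │
│↳ ↓│         │   │ │   │ │ │   │
│ ╷ └─────┬─╴ │ ╷ └─┴───┤ ╵ │ ╶─┤
│ │↳ → → ↓│   │ │       │   │   │
│ ├───┬─╴ │ ┌─┴─┴─────╴ │ ╶─┴─┐ │
│ │   │↓ ↲│ │           │     │ │
│ │ ╶─┤ ╶─┤ └─┐ ┌─────╴ ├───╴ │ │
│ │   │↳ ↓│   │ │       │     │ │
│ └─╴ ├─┐ ├─╴ ╵ ├───────┤ ╶─┬─┘ │
│     │ │↓│     │↱ → → ↓│   │   │
├───╴ │ │ │ ┌───┘ ┌─┬─╴ └─┐ │ ╶─┤
│     │ │↓│ │↱ → ↑│ │↓ ↲  │ │   │
│ ╶───┤ │ │ │ ╶───┤ │ ┌─╴ │ └─┐ │
│     │ │↓│ │↑ ← ↰│ │↓│   │   │ │
├───╴ ╵ │ └─┴───╴ ╵ │ └───┴─╴ ╵ │
│       │↳ → → → ↑  │↳ → → → → B│
└───────┴───────────┴───────────┘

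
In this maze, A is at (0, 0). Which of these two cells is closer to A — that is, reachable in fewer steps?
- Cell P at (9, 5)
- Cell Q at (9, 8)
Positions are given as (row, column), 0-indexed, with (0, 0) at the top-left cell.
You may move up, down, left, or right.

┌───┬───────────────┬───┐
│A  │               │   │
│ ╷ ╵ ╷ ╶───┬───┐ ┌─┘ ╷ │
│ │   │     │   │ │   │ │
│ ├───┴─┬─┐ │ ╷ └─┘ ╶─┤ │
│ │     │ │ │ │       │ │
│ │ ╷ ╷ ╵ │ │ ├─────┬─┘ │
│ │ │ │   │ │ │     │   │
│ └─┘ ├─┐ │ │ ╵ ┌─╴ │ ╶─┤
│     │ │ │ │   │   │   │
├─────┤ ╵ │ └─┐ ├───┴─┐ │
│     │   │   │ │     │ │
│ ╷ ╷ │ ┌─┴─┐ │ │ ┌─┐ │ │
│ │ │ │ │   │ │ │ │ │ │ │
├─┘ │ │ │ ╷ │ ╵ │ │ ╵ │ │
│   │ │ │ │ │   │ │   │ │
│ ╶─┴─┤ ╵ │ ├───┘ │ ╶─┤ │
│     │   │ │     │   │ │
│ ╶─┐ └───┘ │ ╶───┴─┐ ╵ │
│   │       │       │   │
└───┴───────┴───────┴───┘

Shortest path A → P at (9, 5): 24 steps
Shortest path A → Q at (9, 8): 59 steps

P is closer (24 steps vs 59 steps).

Path to P:

┌───┬───────────────┬───┐
│A  │               │   │
│ ╷ ╵ ╷ ╶───┬───┐ ┌─┘ ╷ │
│↓│   │     │   │ │   │ │
│ ├───┴─┬─┐ │ ╷ └─┘ ╶─┤ │
│↓│  ↱ ↓│ │ │ │       │ │
│ │ ╷ ╷ ╵ │ │ ├─────┬─┘ │
│↓│ │↑│↳ ↓│ │ │     │   │
│ └─┘ ├─┐ │ │ ╵ ┌─╴ │ ╶─┤
│↳ → ↑│ │↓│ │   │   │   │
├─────┤ ╵ │ └─┐ ├───┴─┐ │
│     │↓ ↲│   │ │     │ │
│ ╷ ╷ │ ┌─┴─┐ │ │ ┌─┐ │ │
│ │ │ │↓│↱ ↓│ │ │ │ │ │ │
├─┘ │ │ │ ╷ │ ╵ │ │ ╵ │ │
│   │ │↓│↑│↓│   │ │   │ │
│ ╶─┴─┤ ╵ │ ├───┘ │ ╶─┤ │
│     │↳ ↑│↓│     │   │ │
│ ╶─┐ └───┘ │ ╶───┴─┐ ╵ │
│   │      P│       │   │
└───┴───────┴───────┴───┘

Path to Q:

┌───┬───────────────┬───┐
│A ↓│↱ ↓            │↱ ↓│
│ ╷ ╵ ╷ ╶───┬───┐ ┌─┘ ╷ │
│ │↳ ↑│↳ → ↓│↱ ↓│ │↱ ↑│↓│
│ ├───┴─┬─┐ │ ╷ └─┘ ╶─┤ │
│ │     │ │↓│↑│↳ → ↑  │↓│
│ │ ╷ ╷ ╵ │ │ ├─────┬─┘ │
│ │ │ │   │↓│↑│     │↓ ↲│
│ └─┘ ├─┐ │ │ ╵ ┌─╴ │ ╶─┤
│     │ │ │↓│↑ ↰│   │↳ ↓│
├─────┤ ╵ │ └─┐ ├───┴─┐ │
│     │   │↳ ↓│↑│↓ ← ↰│↓│
│ ╷ ╷ │ ┌─┴─┐ │ │ ┌─┐ │ │
│ │ │ │ │   │↓│↑│↓│ │↑│↓│
├─┘ │ │ │ ╷ │ ╵ │ │ ╵ │ │
│   │ │ │ │ │↳ ↑│↓│↱ ↑│↓│
│ ╶─┴─┤ ╵ │ ├───┘ │ ╶─┤ │
│     │   │ │↓ ← ↲│↑ ↰│↓│
│ ╶─┐ └───┘ │ ╶───┴─┐ ╵ │
│   │       │↳ → Q  │↑ ↲│
└───┴───────┴───────┴───┘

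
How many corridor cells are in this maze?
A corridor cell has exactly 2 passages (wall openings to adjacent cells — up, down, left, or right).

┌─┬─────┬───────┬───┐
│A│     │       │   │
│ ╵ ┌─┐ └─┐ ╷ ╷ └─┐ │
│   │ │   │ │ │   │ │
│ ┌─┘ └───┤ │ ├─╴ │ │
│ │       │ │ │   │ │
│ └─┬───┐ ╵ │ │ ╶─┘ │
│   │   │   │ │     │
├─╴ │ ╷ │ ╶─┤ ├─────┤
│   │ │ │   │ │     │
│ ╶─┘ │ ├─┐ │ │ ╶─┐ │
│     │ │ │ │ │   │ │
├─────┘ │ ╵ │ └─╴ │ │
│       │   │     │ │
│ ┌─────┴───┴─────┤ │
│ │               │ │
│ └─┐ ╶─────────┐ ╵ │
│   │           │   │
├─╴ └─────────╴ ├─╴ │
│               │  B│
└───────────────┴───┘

Counting cells with exactly 2 passages:
Total corridor cells: 82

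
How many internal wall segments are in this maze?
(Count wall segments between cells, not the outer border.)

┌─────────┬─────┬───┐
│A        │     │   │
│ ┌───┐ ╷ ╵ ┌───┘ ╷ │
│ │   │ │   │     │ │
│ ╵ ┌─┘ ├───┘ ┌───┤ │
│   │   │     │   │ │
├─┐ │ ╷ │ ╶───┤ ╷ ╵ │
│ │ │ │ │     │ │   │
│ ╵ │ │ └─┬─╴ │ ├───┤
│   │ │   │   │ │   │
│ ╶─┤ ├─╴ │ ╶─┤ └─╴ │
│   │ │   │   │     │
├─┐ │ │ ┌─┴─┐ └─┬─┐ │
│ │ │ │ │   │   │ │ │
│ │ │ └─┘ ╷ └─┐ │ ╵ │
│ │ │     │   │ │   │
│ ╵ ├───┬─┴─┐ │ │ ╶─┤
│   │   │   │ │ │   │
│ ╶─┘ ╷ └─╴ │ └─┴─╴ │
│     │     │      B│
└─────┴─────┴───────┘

Counting internal wall segments:
Total internal walls: 81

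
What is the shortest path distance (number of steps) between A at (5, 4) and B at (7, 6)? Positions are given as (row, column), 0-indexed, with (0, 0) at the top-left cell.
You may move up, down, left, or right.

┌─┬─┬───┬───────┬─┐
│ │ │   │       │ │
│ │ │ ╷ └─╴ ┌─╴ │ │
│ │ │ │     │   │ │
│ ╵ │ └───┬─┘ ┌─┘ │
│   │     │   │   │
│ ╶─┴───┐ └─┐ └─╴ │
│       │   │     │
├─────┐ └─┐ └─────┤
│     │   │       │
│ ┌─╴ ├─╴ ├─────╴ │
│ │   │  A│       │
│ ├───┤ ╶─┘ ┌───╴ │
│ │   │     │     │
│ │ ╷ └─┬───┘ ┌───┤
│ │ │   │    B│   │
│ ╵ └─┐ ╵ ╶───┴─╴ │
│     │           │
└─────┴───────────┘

Finding path from (5, 4) to (7, 6):
Path: (5,4) → (5,3) → (6,3) → (6,4) → (6,5) → (5,5) → (5,6) → (5,7) → (5,8) → (6,8) → (6,7) → (6,6) → (7,6)
Distance: 12 steps

Solution:

┌─┬─┬───┬───────┬─┐
│ │ │   │       │ │
│ │ │ ╷ └─╴ ┌─╴ │ │
│ │ │ │     │   │ │
│ ╵ │ └───┬─┘ ┌─┘ │
│   │     │   │   │
│ ╶─┴───┐ └─┐ └─╴ │
│       │   │     │
├─────┐ └─┐ └─────┤
│     │   │       │
│ ┌─╴ ├─╴ ├─────╴ │
│ │   │↓ A│↱ → → ↓│
│ ├───┤ ╶─┘ ┌───╴ │
│ │   │↳ → ↑│↓ ← ↲│
│ │ ╷ └─┬───┘ ┌───┤
│ │ │   │    B│   │
│ ╵ └─┐ ╵ ╶───┴─╴ │
│     │           │
└─────┴───────────┘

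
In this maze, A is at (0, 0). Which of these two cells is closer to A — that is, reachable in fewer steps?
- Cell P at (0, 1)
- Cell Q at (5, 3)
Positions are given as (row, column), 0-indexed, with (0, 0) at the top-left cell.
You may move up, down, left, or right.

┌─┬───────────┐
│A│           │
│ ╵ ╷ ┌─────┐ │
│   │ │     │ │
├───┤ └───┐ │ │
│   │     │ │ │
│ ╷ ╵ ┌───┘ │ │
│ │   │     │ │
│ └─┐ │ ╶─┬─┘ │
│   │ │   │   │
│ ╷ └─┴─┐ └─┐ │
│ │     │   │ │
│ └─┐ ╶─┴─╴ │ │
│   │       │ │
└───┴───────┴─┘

Shortest path A → P at (0, 1): 3 steps
Shortest path A → Q at (5, 3): 16 steps

P is closer (3 steps vs 16 steps).

Path to P:

┌─┬───────────┐
│A│P          │
│ ╵ ╷ ┌─────┐ │
│↳ ↑│ │     │ │
├───┤ └───┐ │ │
│   │     │ │ │
│ ╷ ╵ ┌───┘ │ │
│ │   │     │ │
│ └─┐ │ ╶─┬─┘ │
│   │ │   │   │
│ ╷ └─┴─┐ └─┐ │
│ │     │   │ │
│ └─┐ ╶─┴─╴ │ │
│   │       │ │
└───┴───────┴─┘

Path to Q:

┌─┬───────────┐
│A│↱ ↓        │
│ ╵ ╷ ┌─────┐ │
│↳ ↑│↓│     │ │
├───┤ └───┐ │ │
│↓ ↰│↓    │ │ │
│ ╷ ╵ ┌───┘ │ │
│↓│↑ ↲│     │ │
│ └─┐ │ ╶─┬─┘ │
│↳ ↓│ │   │   │
│ ╷ └─┴─┐ └─┐ │
│ │↳ → Q│   │ │
│ └─┐ ╶─┴─╴ │ │
│   │       │ │
└───┴───────┴─┘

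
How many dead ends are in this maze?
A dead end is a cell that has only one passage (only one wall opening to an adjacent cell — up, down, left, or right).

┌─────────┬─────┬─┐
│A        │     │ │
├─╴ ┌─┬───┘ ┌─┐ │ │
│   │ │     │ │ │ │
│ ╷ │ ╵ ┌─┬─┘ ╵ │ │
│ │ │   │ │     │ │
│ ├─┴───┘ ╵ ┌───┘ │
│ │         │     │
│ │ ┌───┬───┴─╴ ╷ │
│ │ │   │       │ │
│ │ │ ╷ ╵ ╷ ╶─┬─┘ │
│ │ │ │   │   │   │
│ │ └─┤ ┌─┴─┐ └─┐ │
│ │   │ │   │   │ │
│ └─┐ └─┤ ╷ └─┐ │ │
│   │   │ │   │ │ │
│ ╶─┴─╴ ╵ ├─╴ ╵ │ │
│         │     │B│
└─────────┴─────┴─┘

Checking each cell for number of passages:

Dead ends found at positions:
  (0, 0)
  (0, 4)
  (0, 8)
  (1, 2)
  (1, 6)
  (2, 1)
  (2, 4)
  (3, 6)
  (5, 2)
  (5, 7)
  (6, 3)
  (7, 1)
  (8, 5)
  (8, 8)
Total dead ends: 14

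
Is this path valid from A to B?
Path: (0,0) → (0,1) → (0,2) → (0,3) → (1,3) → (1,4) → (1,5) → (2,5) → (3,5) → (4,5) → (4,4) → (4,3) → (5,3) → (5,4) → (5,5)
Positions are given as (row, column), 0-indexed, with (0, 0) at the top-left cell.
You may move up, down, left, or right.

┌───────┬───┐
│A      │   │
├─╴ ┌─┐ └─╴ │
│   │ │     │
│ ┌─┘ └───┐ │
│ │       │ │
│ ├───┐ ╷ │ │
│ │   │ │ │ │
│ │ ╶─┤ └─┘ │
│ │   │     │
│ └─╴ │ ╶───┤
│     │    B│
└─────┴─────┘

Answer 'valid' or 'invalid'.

Checking path validity:
Result: All consecutive moves are passable.

valid

Correct solution:

┌───────┬───┐
│A → → ↓│   │
├─╴ ┌─┐ └─╴ │
│   │ │↳ → ↓│
│ ┌─┘ └───┐ │
│ │       │↓│
│ ├───┐ ╷ │ │
│ │   │ │ │↓│
│ │ ╶─┤ └─┘ │
│ │   │↓ ← ↲│
│ └─╴ │ ╶───┤
│     │↳ → B│
└─────┴─────┘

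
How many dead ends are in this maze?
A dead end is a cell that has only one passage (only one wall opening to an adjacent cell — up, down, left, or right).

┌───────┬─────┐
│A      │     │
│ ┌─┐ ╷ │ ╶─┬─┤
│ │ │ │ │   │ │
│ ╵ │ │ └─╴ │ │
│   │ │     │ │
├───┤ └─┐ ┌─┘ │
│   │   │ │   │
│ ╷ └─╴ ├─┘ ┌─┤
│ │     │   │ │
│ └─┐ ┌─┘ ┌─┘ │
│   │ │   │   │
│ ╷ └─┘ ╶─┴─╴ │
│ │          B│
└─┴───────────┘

Checking each cell for number of passages:

Dead ends found at positions:
  (0, 6)
  (1, 1)
  (1, 6)
  (3, 4)
  (4, 6)
  (5, 2)
  (5, 5)
  (6, 0)
Total dead ends: 8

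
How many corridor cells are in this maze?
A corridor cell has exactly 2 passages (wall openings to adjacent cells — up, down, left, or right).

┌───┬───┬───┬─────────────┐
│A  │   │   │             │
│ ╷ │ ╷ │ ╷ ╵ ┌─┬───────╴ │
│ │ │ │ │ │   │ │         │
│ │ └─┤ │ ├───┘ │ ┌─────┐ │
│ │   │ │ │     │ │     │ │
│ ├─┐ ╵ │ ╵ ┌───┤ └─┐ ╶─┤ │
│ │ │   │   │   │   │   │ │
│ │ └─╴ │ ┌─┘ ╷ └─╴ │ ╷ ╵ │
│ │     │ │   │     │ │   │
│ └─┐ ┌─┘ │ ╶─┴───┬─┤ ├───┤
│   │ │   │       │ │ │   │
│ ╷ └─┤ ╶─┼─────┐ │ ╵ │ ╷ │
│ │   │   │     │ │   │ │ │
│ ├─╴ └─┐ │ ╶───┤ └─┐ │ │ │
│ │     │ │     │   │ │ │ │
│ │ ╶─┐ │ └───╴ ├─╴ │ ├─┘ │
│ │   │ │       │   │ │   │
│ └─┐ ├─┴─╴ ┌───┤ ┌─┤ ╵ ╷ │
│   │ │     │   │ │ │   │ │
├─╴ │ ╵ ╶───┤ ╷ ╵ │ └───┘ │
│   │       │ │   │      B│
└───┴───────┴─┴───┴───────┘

Counting cells with exactly 2 passages:
Total corridor cells: 117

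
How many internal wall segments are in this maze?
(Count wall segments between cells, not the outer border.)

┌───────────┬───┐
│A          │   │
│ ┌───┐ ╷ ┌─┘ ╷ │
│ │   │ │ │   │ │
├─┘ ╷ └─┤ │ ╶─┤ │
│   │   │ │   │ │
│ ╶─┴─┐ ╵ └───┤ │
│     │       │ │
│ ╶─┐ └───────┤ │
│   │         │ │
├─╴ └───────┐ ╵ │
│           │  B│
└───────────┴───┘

Counting internal wall segments:
Total internal walls: 35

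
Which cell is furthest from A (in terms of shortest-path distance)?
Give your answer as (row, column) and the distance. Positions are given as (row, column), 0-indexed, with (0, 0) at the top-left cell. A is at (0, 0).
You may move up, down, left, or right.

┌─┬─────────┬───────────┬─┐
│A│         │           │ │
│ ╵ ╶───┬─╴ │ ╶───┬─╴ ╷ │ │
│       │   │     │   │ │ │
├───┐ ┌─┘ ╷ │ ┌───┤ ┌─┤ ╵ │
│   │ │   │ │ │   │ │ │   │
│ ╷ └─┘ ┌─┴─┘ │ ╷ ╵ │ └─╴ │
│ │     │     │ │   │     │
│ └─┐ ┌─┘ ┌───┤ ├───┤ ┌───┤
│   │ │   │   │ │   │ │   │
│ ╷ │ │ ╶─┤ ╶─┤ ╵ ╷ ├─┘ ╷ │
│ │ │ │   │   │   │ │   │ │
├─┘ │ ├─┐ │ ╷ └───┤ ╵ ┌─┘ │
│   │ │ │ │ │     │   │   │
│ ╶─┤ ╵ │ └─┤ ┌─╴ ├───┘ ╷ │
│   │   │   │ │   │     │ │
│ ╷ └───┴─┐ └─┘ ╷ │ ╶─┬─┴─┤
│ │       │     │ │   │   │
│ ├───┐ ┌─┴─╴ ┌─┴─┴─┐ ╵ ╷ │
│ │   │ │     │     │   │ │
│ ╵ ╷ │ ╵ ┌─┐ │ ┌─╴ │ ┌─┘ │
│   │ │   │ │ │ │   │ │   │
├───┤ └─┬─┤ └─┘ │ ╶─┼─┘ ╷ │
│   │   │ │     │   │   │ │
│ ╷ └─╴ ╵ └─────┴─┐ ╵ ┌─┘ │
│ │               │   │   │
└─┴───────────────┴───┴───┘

Computing BFS distances from A to all cells:
Furthest cell: (10, 5)
Distance: 103 steps

Path from A to the furthest cell:

┌─┬─────────┬───────────┬─┐
│A│↱ → → → ↓│↱ → → → ↓  │ │
│ ╵ ╶───┬─╴ │ ╶───┬─╴ ╷ │ │
│↳ ↑    │↓ ↲│↑    │↓ ↲│ │ │
├───┐ ┌─┘ ╷ │ ┌───┤ ┌─┤ ╵ │
│↓ ↰│ │↓ ↲│ │↑│↓ ↰│↓│ │   │
│ ╷ └─┘ ┌─┴─┘ │ ╷ ╵ │ └─╴ │
│↓│↑ ← ↲│↱ → ↑│↓│↑ ↲│     │
│ └─┐ ┌─┘ ┌───┤ ├───┤ ┌───┤
│↳ ↓│ │↱ ↑│   │↓│↱ ↓│ │↱ ↓│
│ ╷ │ │ ╶─┤ ╶─┤ ╵ ╷ ├─┘ ╷ │
│ │↓│ │↑ ↰│   │↳ ↑│↓│↱ ↑│↓│
├─┘ │ ├─┐ │ ╷ └───┤ ╵ ┌─┘ │
│↓ ↲│ │ │↑│ │     │↳ ↑│↓ ↲│
│ ╶─┤ ╵ │ └─┤ ┌─╴ ├───┘ ╷ │
│↳ ↓│   │↑ ↰│ │   │↓ ← ↲│ │
│ ╷ └───┴─┐ └─┘ ╷ │ ╶─┬─┴─┤
│ │↳ → ↓  │↑ ↰  │ │↳ ↓│↱ ↓│
│ ├───┐ ┌─┴─╴ ┌─┴─┴─┐ ╵ ╷ │
│ │   │↓│↱ → ↑│↓ ← ↰│↳ ↑│↓│
│ ╵ ╷ │ ╵ ┌─┐ │ ┌─╴ │ ┌─┘ │
│   │ │↳ ↑│B│ │↓│↱ ↑│ │↓ ↲│
├───┤ └─┬─┤ └─┘ │ ╶─┼─┘ ╷ │
│   │   │ │↑ ← ↲│↑ ↰│↓ ↲│ │
│ ╷ └─╴ ╵ └─────┴─┐ ╵ ┌─┘ │
│ │               │↑ ↲│   │
└─┴───────────────┴───┴───┘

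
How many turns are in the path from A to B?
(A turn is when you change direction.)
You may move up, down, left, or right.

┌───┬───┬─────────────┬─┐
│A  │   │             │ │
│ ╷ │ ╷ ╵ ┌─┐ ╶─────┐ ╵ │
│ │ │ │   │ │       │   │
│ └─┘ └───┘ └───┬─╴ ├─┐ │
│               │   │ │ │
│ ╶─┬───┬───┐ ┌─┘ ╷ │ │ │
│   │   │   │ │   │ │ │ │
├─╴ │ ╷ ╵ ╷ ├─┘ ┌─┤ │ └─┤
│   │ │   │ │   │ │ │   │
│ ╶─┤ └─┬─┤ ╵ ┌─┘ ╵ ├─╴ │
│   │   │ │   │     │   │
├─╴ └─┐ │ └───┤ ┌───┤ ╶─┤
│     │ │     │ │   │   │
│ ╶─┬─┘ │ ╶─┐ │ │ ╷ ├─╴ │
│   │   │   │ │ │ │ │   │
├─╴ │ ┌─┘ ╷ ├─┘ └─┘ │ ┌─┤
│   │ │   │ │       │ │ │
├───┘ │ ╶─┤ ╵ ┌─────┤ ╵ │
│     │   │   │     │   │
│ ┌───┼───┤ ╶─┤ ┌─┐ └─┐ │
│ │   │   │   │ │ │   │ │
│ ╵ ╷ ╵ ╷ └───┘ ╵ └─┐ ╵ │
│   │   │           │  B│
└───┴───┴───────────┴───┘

Directions: down, down, right, right, up, up, right, down, right, up, right, right, down, right, right, right, down, left, down, left, down, left, down, left, up, up, left, down, left, up, left, down, down, right, down, down, left, down, down, left, left, down, down, right, up, right, down, right, up, right, down, right, right, right, up, up, right, right, down, right, down, right
Number of turns: 45

Solution:

┌───┬───┬─────────────┬─┐
│A  │↱ ↓│↱ → ↓        │ │
│ ╷ │ ╷ ╵ ┌─┐ ╶─────┐ ╵ │
│↓│ │↑│↳ ↑│ │↳ → → ↓│   │
│ └─┘ └───┘ └───┬─╴ ├─┐ │
│↳ → ↑          │↓ ↲│ │ │
│ ╶─┬───┬───┐ ┌─┘ ╷ │ │ │
│   │↓ ↰│↓ ↰│ │↓ ↲│ │ │ │
├─╴ │ ╷ ╵ ╷ ├─┘ ┌─┤ │ └─┤
│   │↓│↑ ↲│↑│↓ ↲│ │ │   │
│ ╶─┤ └─┬─┤ ╵ ┌─┘ ╵ ├─╴ │
│   │↳ ↓│ │↑ ↲│     │   │
├─╴ └─┐ │ └───┤ ┌───┤ ╶─┤
│     │↓│     │ │   │   │
│ ╶─┬─┘ │ ╶─┐ │ │ ╷ ├─╴ │
│   │↓ ↲│   │ │ │ │ │   │
├─╴ │ ┌─┘ ╷ ├─┘ └─┘ │ ┌─┤
│   │↓│   │ │       │ │ │
├───┘ │ ╶─┤ ╵ ┌─────┤ ╵ │
│↓ ← ↲│   │   │↱ → ↓│   │
│ ┌───┼───┤ ╶─┤ ┌─┐ └─┐ │
│↓│↱ ↓│↱ ↓│   │↑│ │↳ ↓│ │
│ ╵ ╷ ╵ ╷ └───┘ ╵ └─┐ ╵ │
│↳ ↑│↳ ↑│↳ → → ↑    │↳ B│
└───┴───┴───────────┴───┘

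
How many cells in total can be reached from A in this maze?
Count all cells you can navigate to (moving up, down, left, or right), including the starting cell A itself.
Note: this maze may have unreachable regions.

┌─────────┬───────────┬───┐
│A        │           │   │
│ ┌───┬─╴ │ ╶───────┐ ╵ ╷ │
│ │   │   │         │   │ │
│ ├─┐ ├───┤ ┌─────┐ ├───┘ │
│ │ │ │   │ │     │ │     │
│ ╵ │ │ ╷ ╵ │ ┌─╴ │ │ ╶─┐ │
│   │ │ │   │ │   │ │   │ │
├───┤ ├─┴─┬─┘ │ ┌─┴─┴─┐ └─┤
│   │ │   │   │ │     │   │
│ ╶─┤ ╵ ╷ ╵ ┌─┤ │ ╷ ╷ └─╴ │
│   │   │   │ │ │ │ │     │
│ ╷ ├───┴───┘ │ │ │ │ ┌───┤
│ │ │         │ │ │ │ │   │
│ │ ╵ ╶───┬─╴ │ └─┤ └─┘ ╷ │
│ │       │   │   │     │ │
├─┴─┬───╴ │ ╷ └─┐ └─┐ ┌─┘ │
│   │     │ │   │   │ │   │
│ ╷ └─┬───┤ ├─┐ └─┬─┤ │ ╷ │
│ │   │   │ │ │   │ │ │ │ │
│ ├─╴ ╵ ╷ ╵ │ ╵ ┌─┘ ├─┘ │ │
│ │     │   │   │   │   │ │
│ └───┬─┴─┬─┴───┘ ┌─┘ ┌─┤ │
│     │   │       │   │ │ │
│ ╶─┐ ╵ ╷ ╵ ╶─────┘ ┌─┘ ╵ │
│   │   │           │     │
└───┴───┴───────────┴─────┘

Using BFS/flood-fill to find all reachable cells from A:
Maze size: 13 × 13 = 169 total cells
157 cell(s) are walled off and cannot be reached from A.
Reachable cells: 12

Reachable region (· marks reachable cells):

┌─────────┬───────────┬───┐
│A · · · ·│           │   │
│ ┌───┬─╴ │ ╶───────┐ ╵ ╷ │
│·│   │· ·│         │   │ │
│ ├─┐ ├───┤ ┌─────┐ ├───┘ │
│·│·│ │   │ │     │ │     │
│ ╵ │ │ ╷ ╵ │ ┌─╴ │ │ ╶─┐ │
│· ·│ │ │   │ │   │ │   │ │
├───┤ ├─┴─┬─┘ │ ┌─┴─┴─┐ └─┤
│   │ │   │   │ │     │   │
│ ╶─┤ ╵ ╷ ╵ ┌─┤ │ ╷ ╷ └─╴ │
│   │   │   │ │ │ │ │     │
│ ╷ ├───┴───┘ │ │ │ │ ┌───┤
│ │ │         │ │ │ │ │   │
│ │ ╵ ╶───┬─╴ │ └─┤ └─┘ ╷ │
│ │       │   │   │     │ │
├─┴─┬───╴ │ ╷ └─┐ └─┐ ┌─┘ │
│   │     │ │   │   │ │   │
│ ╷ └─┬───┤ ├─┐ └─┬─┤ │ ╷ │
│ │   │   │ │ │   │ │ │ │ │
│ ├─╴ ╵ ╷ ╵ │ ╵ ┌─┘ ├─┘ │ │
│ │     │   │   │   │   │ │
│ └───┬─┴─┬─┴───┘ ┌─┘ ┌─┤ │
│     │   │       │   │ │ │
│ ╶─┐ ╵ ╷ ╵ ╶─────┘ ┌─┘ ╵ │
│   │   │           │     │
└───┴───┴───────────┴─────┘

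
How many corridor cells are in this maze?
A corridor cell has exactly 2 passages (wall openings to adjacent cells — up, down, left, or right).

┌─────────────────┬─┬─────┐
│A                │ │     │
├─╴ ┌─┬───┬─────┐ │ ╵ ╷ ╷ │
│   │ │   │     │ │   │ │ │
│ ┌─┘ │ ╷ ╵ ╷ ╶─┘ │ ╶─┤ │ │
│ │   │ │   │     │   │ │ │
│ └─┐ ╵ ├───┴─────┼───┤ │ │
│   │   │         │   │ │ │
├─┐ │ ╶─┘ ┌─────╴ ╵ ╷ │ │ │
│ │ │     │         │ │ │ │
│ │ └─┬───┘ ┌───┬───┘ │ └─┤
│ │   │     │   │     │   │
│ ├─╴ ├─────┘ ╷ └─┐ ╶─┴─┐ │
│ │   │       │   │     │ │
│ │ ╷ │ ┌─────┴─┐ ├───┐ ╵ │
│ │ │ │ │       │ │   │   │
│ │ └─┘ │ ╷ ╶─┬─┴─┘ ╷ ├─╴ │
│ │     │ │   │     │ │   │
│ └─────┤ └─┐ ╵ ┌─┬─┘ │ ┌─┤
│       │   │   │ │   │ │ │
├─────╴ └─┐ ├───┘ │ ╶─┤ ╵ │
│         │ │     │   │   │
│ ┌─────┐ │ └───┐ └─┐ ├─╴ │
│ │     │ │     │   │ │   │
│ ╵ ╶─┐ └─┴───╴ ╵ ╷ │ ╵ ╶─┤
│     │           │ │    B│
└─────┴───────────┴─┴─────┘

Counting cells with exactly 2 passages:
Total corridor cells: 131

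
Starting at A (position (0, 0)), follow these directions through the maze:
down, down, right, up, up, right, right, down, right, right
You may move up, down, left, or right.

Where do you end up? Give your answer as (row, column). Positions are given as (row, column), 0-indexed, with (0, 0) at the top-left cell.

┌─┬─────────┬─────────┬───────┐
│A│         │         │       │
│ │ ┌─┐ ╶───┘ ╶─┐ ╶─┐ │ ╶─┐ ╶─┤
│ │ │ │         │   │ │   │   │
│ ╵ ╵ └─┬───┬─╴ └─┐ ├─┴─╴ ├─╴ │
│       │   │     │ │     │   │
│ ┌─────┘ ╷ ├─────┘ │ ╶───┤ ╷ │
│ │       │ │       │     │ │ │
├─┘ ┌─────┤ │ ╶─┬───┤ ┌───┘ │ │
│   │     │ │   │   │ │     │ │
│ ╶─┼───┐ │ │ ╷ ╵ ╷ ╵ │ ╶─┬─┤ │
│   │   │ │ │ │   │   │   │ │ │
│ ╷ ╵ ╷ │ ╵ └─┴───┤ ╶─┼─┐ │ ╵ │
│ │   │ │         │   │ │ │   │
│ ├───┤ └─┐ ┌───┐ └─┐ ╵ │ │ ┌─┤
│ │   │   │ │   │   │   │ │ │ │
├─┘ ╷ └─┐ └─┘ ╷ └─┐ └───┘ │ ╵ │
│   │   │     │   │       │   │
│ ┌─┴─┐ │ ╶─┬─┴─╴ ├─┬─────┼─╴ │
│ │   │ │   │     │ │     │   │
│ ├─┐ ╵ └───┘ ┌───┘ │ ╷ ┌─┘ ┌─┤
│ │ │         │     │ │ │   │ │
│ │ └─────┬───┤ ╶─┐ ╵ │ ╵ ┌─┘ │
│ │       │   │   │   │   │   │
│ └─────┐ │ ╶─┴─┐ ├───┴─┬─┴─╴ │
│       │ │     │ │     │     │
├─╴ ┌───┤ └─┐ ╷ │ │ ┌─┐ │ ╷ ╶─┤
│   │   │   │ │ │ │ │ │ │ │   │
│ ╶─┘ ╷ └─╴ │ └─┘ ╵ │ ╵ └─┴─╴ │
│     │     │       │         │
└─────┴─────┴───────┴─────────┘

Following directions step by step:
Start: (0, 0)
  down: (0, 0) → (1, 0)
  down: (1, 0) → (2, 0)
  right: (2, 0) → (2, 1)
  up: (2, 1) → (1, 1)
  up: (1, 1) → (0, 1)
  right: (0, 1) → (0, 2)
  right: (0, 2) → (0, 3)
  down: (0, 3) → (1, 3)
  right: (1, 3) → (1, 4)
  right: (1, 4) → (1, 5)
Final position: (1, 5)

Path taken:

┌─┬─────────┬─────────┬───────┐
│A│↱ → ↓    │         │       │
│ │ ┌─┐ ╶───┘ ╶─┐ ╶─┐ │ ╶─┐ ╶─┤
│↓│↑│ │↳ → B    │   │ │   │   │
│ ╵ ╵ └─┬───┬─╴ └─┐ ├─┴─╴ ├─╴ │
│↳ ↑    │   │     │ │     │   │
│ ┌─────┘ ╷ ├─────┘ │ ╶───┤ ╷ │
│ │       │ │       │     │ │ │
├─┘ ┌─────┤ │ ╶─┬───┤ ┌───┘ │ │
│   │     │ │   │   │ │     │ │
│ ╶─┼───┐ │ │ ╷ ╵ ╷ ╵ │ ╶─┬─┤ │
│   │   │ │ │ │   │   │   │ │ │
│ ╷ ╵ ╷ │ ╵ └─┴───┤ ╶─┼─┐ │ ╵ │
│ │   │ │         │   │ │ │   │
│ ├───┤ └─┐ ┌───┐ └─┐ ╵ │ │ ┌─┤
│ │   │   │ │   │   │   │ │ │ │
├─┘ ╷ └─┐ └─┘ ╷ └─┐ └───┘ │ ╵ │
│   │   │     │   │       │   │
│ ┌─┴─┐ │ ╶─┬─┴─╴ ├─┬─────┼─╴ │
│ │   │ │   │     │ │     │   │
│ ├─┐ ╵ └───┘ ┌───┘ │ ╷ ┌─┘ ┌─┤
│ │ │         │     │ │ │   │ │
│ │ └─────┬───┤ ╶─┐ ╵ │ ╵ ┌─┘ │
│ │       │   │   │   │   │   │
│ └─────┐ │ ╶─┴─┐ ├───┴─┬─┴─╴ │
│       │ │     │ │     │     │
├─╴ ┌───┤ └─┐ ╷ │ │ ┌─┐ │ ╷ ╶─┤
│   │   │   │ │ │ │ │ │ │ │   │
│ ╶─┘ ╷ └─╴ │ └─┘ ╵ │ ╵ └─┴─╴ │
│     │     │       │         │
└─────┴─────┴───────┴─────────┘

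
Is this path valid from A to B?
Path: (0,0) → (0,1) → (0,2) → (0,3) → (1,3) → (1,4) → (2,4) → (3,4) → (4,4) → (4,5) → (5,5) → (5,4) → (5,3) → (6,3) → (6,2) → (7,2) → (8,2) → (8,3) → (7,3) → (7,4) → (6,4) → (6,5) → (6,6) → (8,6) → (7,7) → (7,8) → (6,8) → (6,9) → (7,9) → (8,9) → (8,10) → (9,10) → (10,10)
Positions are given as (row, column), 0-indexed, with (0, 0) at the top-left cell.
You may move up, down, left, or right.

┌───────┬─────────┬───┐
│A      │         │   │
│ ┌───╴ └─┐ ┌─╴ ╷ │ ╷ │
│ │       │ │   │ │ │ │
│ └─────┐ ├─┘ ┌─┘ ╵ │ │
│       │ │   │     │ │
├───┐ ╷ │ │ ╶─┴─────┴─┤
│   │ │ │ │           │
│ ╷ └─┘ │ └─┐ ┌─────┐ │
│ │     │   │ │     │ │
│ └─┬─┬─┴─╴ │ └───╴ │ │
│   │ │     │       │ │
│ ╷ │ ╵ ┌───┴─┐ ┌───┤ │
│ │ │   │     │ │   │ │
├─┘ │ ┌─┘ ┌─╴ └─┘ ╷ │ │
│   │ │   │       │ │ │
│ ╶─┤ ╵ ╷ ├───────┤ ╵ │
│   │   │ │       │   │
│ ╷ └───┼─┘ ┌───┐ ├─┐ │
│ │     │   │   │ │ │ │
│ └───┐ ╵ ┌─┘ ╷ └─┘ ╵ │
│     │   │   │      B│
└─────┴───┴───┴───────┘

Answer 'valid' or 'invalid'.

Checking path validity:
Result: Invalid move at step 23: cannot move from (6, 6) to (8, 6).

invalid

Correct solution:

┌───────┬─────────┬───┐
│A → → ↓│         │   │
│ ┌───╴ └─┐ ┌─╴ ╷ │ ╷ │
│ │    ↳ ↓│ │   │ │ │ │
│ └─────┐ ├─┘ ┌─┘ ╵ │ │
│       │↓│   │     │ │
├───┐ ╷ │ │ ╶─┴─────┴─┤
│   │ │ │↓│           │
│ ╷ └─┘ │ └─┐ ┌─────┐ │
│ │     │↳ ↓│ │     │ │
│ └─┬─┬─┴─╴ │ └───╴ │ │
│   │ │↓ ← ↲│       │ │
│ ╷ │ ╵ ┌───┴─┐ ┌───┤ │
│ │ │↓ ↲│↱ → ↓│ │↱ ↓│ │
├─┘ │ ┌─┘ ┌─╴ └─┘ ╷ │ │
│   │↓│↱ ↑│  ↳ → ↑│↓│ │
│ ╶─┤ ╵ ╷ ├───────┤ ╵ │
│   │↳ ↑│ │       │↳ ↓│
│ ╷ └───┼─┘ ┌───┐ ├─┐ │
│ │     │   │   │ │ │↓│
│ └───┐ ╵ ┌─┘ ╷ └─┘ ╵ │
│     │   │   │      B│
└─────┴───┴───┴───────┘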